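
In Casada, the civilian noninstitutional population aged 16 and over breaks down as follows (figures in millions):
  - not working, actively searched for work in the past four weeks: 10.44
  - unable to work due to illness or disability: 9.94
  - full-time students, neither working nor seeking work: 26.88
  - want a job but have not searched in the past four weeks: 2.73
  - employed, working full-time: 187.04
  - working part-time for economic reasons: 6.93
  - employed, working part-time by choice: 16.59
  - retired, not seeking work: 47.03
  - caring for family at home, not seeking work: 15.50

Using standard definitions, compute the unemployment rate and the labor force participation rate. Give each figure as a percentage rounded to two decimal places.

Unemployment rate ≈ 4.72%; labor force participation rate ≈ 68.40%.

Employed = 187.04 + 6.93 + 16.59 = 210.56 million (anyone who worked, including part-time for economic reasons, counts as employed).
Unemployed = 10.44 million.
Labor force = 210.56 + 10.44 = 221.00 million.
Not in labor force = 9.94 + 26.88 + 2.73 + 47.03 + 15.50 = 102.08 million (those not working and not actively searching are outside the labor force — including those who want a job but have given up searching).
Civilian working-age population = 221.00 + 102.08 = 323.08 million.
Unemployment rate = 10.44 / 221.00 = 4.72%.
Labor force participation rate = 221.00 / 323.08 = 68.40%.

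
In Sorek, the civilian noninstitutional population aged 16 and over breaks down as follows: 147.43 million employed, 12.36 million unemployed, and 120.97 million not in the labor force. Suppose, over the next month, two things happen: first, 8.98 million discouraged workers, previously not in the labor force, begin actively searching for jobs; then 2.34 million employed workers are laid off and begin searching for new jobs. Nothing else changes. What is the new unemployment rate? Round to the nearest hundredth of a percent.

Initially, labor force = 147.43 + 12.36 = 159.79 million, so u = 12.36/159.79 = 7.74%.
After the first change, unemployed and labor force both rise by 8.98 → E = 147.43, U = 21.34, labor force = 168.77 million.
After the second change, employed falls and unemployed rises by 2.34; labor force unchanged → E = 145.09, U = 23.68, labor force = 168.77 million.
New unemployment rate = 23.68 / 168.77 = 14.03%.

New unemployment rate ≈ 14.03%.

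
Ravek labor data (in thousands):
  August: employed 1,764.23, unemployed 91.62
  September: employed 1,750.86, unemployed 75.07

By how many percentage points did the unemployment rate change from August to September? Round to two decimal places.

The unemployment rate changed by −0.83 percentage points.

August: labor force = 1,764.23 + 91.62 = 1,855.85; u = 91.62/1,855.85 = 4.94%.
September: labor force = 1,750.86 + 75.07 = 1,825.93; u = 75.07/1,825.93 = 4.11%.
Change = 4.11% − 4.94% = −0.83 pp.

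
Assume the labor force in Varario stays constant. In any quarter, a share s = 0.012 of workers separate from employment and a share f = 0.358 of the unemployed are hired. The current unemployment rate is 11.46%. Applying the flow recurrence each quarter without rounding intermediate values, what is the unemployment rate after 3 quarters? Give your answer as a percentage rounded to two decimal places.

Unemployment rate after three quarters ≈ 5.30%.

With a fixed labor force, u_{t+1} = u_t + s·(1−u_t) − f·u_t = u_t·(1−s−f) + s.
Here 1−s−f = 0.630 and s = 0.012.
u_1 = 0.114600 × 0.630 + 0.012 = 0.084198.
u_2 = 0.084198 × 0.630 + 0.012 = 0.065045.
u_3 = 0.065045 × 0.630 + 0.012 = 0.052978.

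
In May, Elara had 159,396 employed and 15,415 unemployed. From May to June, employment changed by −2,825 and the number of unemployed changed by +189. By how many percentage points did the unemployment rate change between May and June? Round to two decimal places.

May: labor force = 159,396 + 15,415 = 174,811; u = 15,415/174,811 = 8.82%.
June: labor force = 156,571 + 15,604 = 172,175; u = 15,604/172,175 = 9.06%.
Change = 9.06% − 8.82% = +0.24 pp.

The unemployment rate changed by +0.24 percentage points.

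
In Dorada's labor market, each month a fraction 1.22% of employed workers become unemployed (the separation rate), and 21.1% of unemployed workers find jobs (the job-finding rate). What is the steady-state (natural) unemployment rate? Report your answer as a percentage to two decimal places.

At steady state the flows balance: s·E = f·U, so U/(E+U) = s/(s+f).
u* = 1.22 / (1.22 + 21.1) = 1.22 / 22.32 = 5.47%.

Steady-state unemployment rate ≈ 5.47%.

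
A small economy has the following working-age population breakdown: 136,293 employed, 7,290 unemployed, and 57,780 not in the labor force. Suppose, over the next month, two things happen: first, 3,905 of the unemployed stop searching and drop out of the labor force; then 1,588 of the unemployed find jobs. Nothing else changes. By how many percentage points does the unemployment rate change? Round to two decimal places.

Initially, labor force = 136,293 + 7,290 = 143,583, so u = 7,290/143,583 = 5.08%.
After the first change, unemployed and labor force both fall by 3,905 → E = 136,293, U = 3,385, labor force = 139,678.
After the second change, unemployed falls and employed rises by 1,588; labor force unchanged → E = 137,881, U = 1,797, labor force = 139,678.
New unemployment rate = 1,797 / 139,678 = 1.29%.
Change = 1.29% − 5.08% = −3.79 percentage points.

The unemployment rate changes by −3.79 percentage points.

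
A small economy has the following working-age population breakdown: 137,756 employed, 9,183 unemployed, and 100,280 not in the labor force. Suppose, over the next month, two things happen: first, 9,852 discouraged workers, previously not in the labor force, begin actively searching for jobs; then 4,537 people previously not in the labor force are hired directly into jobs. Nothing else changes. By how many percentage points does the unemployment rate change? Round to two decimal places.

Initially, labor force = 137,756 + 9,183 = 146,939, so u = 9,183/146,939 = 6.25%.
After the first change, unemployed and labor force both rise by 9,852 → E = 137,756, U = 19,035, labor force = 156,791.
After the second change, employed and labor force both rise by 4,537; unemployed unchanged → E = 142,293, U = 19,035, labor force = 161,328.
New unemployment rate = 19,035 / 161,328 = 11.80%.
Change = 11.80% − 6.25% = +5.55 percentage points.

The unemployment rate changes by +5.55 percentage points.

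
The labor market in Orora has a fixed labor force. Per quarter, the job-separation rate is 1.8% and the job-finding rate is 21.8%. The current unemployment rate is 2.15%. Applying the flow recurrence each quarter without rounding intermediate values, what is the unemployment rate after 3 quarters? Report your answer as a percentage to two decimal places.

With a fixed labor force, u_{t+1} = u_t + s·(1−u_t) − f·u_t = u_t·(1−s−f) + s.
Here 1−s−f = 0.764 and s = 0.018.
u_1 = 0.021500 × 0.764 + 0.018 = 0.034426.
u_2 = 0.034426 × 0.764 + 0.018 = 0.044301.
u_3 = 0.044301 × 0.764 + 0.018 = 0.051846.

Unemployment rate after three quarters ≈ 5.18%.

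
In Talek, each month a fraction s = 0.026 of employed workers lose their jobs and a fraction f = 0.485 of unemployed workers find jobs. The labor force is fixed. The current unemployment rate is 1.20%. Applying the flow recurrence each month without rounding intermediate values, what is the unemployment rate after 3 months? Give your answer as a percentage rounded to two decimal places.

Unemployment rate after three months ≈ 4.63%.

With a fixed labor force, u_{t+1} = u_t + s·(1−u_t) − f·u_t = u_t·(1−s−f) + s.
Here 1−s−f = 0.489 and s = 0.026.
u_1 = 0.012000 × 0.489 + 0.026 = 0.031868.
u_2 = 0.031868 × 0.489 + 0.026 = 0.041583.
u_3 = 0.041583 × 0.489 + 0.026 = 0.046334.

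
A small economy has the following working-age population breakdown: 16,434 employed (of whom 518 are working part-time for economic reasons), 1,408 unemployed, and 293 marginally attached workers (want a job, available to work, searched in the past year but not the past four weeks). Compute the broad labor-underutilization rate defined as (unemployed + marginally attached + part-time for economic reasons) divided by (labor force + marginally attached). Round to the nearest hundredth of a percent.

Broad underutilization rate ≈ 12.24%.

Labor force = 16,434 + 1,408 = 17,842.
Numerator = 1,408 + 293 + 518 = 2,219.
Denominator = 17,842 + 293 = 18,135.
Broad rate = 2,219 / 18,135 = 12.24%.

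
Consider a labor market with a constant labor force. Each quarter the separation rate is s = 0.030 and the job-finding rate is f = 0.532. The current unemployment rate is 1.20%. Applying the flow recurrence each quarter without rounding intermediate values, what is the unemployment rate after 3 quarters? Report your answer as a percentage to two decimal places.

Unemployment rate after three quarters ≈ 4.99%.

With a fixed labor force, u_{t+1} = u_t + s·(1−u_t) − f·u_t = u_t·(1−s−f) + s.
Here 1−s−f = 0.438 and s = 0.030.
u_1 = 0.012000 × 0.438 + 0.030 = 0.035256.
u_2 = 0.035256 × 0.438 + 0.030 = 0.045442.
u_3 = 0.045442 × 0.438 + 0.030 = 0.049904.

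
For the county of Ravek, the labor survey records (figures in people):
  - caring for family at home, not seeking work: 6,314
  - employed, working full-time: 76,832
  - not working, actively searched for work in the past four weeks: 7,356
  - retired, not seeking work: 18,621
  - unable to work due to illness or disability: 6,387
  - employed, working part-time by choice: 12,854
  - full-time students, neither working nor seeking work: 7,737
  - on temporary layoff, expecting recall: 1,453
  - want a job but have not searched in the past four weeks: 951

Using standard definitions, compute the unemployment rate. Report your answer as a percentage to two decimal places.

Unemployment rate ≈ 8.94%.

Employed = 76,832 + 12,854 = 89,686.
Unemployed = 7,356 + 1,453 = 8,809 (jobless and actively searching, or on temporary layoff).
Labor force = 89,686 + 8,809 = 98,495.
Unemployment rate = 8,809 / 98,495 = 8.94%.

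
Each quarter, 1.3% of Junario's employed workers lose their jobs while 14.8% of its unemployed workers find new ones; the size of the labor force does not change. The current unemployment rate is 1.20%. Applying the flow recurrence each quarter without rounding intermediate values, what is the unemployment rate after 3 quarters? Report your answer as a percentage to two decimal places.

With a fixed labor force, u_{t+1} = u_t + s·(1−u_t) − f·u_t = u_t·(1−s−f) + s.
Here 1−s−f = 0.839 and s = 0.013.
u_1 = 0.012000 × 0.839 + 0.013 = 0.023068.
u_2 = 0.023068 × 0.839 + 0.013 = 0.032354.
u_3 = 0.032354 × 0.839 + 0.013 = 0.040145.

Unemployment rate after three quarters ≈ 4.01%.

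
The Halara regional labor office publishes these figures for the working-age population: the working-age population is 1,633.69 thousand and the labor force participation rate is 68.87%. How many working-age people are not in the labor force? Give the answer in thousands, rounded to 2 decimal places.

Share not in the labor force = 1 − 0.6887 = 0.3113.
Not in labor force = 0.3113 × 1,633.69 ≈ 508.57 thousand.

About 508.57 thousand are not in the labor force.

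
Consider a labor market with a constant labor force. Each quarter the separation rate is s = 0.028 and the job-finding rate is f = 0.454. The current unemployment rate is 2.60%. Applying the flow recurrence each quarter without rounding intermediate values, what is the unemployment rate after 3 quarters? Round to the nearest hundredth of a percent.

Unemployment rate after three quarters ≈ 5.36%.

With a fixed labor force, u_{t+1} = u_t + s·(1−u_t) − f·u_t = u_t·(1−s−f) + s.
Here 1−s−f = 0.518 and s = 0.028.
u_1 = 0.026000 × 0.518 + 0.028 = 0.041468.
u_2 = 0.041468 × 0.518 + 0.028 = 0.049480.
u_3 = 0.049480 × 0.518 + 0.028 = 0.053631.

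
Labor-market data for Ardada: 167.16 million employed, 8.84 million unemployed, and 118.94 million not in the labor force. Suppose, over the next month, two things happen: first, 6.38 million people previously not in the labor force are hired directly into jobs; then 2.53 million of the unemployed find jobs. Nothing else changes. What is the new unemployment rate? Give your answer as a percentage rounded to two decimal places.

Initially, labor force = 167.16 + 8.84 = 176.00 million, so u = 8.84/176.00 = 5.02%.
After the first change, employed and labor force both rise by 6.38; unemployed unchanged → E = 173.54, U = 8.84, labor force = 182.38 million.
After the second change, unemployed falls and employed rises by 2.53; labor force unchanged → E = 176.07, U = 6.31, labor force = 182.38 million.
New unemployment rate = 6.31 / 182.38 = 3.46%.

New unemployment rate ≈ 3.46%.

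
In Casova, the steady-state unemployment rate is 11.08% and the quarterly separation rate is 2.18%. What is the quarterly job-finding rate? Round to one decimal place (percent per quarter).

Job-finding rate ≈ 17.5% per quarter.

From u* = s/(s+f): f = s·(1−u)/u.
f = 2.18 × (1 − 0.1108) / 0.1108 = 1.9385 / 0.1108 ≈ 17.5% per quarter.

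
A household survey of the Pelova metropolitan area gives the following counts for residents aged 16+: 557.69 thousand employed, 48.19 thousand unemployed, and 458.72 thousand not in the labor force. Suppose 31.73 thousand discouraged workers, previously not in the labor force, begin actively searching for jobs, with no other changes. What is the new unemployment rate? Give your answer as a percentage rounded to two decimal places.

Initially, labor force = 557.69 + 48.19 = 605.88 thousand, so u = 48.19/605.88 = 7.95%.
After the change, unemployed and labor force both rise by 31.73 → E = 557.69, U = 79.92, labor force = 637.61 thousand.
New unemployment rate = 79.92 / 637.61 = 12.53%.

New unemployment rate ≈ 12.53%.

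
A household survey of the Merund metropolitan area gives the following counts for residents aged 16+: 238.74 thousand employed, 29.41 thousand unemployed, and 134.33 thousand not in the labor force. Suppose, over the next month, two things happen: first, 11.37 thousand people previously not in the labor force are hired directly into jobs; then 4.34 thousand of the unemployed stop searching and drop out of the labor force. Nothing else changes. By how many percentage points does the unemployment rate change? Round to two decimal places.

Initially, labor force = 238.74 + 29.41 = 268.15 thousand, so u = 29.41/268.15 = 10.97%.
After the first change, employed and labor force both rise by 11.37; unemployed unchanged → E = 250.11, U = 29.41, labor force = 279.52 thousand.
After the second change, unemployed and labor force both fall by 4.34 → E = 250.11, U = 25.07, labor force = 275.18 thousand.
New unemployment rate = 25.07 / 275.18 = 9.11%.
Change = 9.11% − 10.97% = −1.86 percentage points.

The unemployment rate changes by −1.86 percentage points.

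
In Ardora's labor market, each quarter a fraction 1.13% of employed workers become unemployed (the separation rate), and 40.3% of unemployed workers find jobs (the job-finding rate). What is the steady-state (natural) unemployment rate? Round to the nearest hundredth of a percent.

At steady state the flows balance: s·E = f·U, so U/(E+U) = s/(s+f).
u* = 1.13 / (1.13 + 40.3) = 1.13 / 41.43 = 2.73%.

Steady-state unemployment rate ≈ 2.73%.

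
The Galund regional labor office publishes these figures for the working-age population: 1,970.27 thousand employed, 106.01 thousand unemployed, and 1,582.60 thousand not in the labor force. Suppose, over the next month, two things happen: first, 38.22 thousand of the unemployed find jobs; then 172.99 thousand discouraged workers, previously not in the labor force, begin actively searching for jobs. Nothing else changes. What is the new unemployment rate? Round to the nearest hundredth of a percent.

Initially, labor force = 1,970.27 + 106.01 = 2,076.28 thousand, so u = 106.01/2,076.28 = 5.11%.
After the first change, unemployed falls and employed rises by 38.22; labor force unchanged → E = 2,008.49, U = 67.79, labor force = 2,076.28 thousand.
After the second change, unemployed and labor force both rise by 172.99 → E = 2,008.49, U = 240.78, labor force = 2,249.27 thousand.
New unemployment rate = 240.78 / 2,249.27 = 10.70%.

New unemployment rate ≈ 10.70%.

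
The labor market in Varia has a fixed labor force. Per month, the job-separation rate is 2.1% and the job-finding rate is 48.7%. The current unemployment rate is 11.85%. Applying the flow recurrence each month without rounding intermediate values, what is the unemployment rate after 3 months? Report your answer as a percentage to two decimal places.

Unemployment rate after three months ≈ 5.05%.

With a fixed labor force, u_{t+1} = u_t + s·(1−u_t) − f·u_t = u_t·(1−s−f) + s.
Here 1−s−f = 0.492 and s = 0.021.
u_1 = 0.118500 × 0.492 + 0.021 = 0.079302.
u_2 = 0.079302 × 0.492 + 0.021 = 0.060017.
u_3 = 0.060017 × 0.492 + 0.021 = 0.050528.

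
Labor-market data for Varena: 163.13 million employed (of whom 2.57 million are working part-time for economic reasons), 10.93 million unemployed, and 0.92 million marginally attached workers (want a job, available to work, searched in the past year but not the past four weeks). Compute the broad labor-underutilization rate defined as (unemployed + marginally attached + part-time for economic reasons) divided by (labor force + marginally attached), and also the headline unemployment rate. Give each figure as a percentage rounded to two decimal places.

Labor force = 163.13 + 10.93 = 174.06 million.
Numerator = 10.93 + 0.92 + 2.57 = 14.42 million.
Denominator = 174.06 + 0.92 = 174.98 million.
Broad rate = 14.42 / 174.98 = 8.24%.
Headline unemployment rate = 10.93 / 174.06 = 6.28%.

Broad underutilization rate ≈ 8.24%; headline unemployment rate ≈ 6.28%.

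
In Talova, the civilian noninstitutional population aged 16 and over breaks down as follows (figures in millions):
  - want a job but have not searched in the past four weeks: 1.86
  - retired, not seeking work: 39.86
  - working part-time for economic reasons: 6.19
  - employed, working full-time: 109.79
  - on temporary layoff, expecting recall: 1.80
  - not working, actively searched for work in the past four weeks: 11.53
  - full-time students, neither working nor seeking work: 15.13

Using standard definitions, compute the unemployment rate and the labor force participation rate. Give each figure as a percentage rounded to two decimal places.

Unemployment rate ≈ 10.31%; labor force participation rate ≈ 69.46%.

Employed = 6.19 + 109.79 = 115.98 million (anyone who worked, including part-time for economic reasons, counts as employed).
Unemployed = 1.80 + 11.53 = 13.33 million (jobless and actively searching, or on temporary layoff).
Labor force = 115.98 + 13.33 = 129.31 million.
Not in labor force = 1.86 + 39.86 + 15.13 = 56.85 million (those not working and not actively searching are outside the labor force — including those who want a job but have given up searching).
Civilian working-age population = 129.31 + 56.85 = 186.16 million.
Unemployment rate = 13.33 / 129.31 = 10.31%.
Labor force participation rate = 129.31 / 186.16 = 69.46%.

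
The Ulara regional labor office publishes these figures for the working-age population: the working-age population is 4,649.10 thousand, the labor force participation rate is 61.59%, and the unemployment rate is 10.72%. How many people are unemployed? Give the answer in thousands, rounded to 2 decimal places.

Labor force = 0.6159 × 4,649.10 = 2,863.38 thousand.
Unemployed = 0.1072 × 2,863.38 ≈ 306.95 thousand.

About 306.95 thousand are unemployed.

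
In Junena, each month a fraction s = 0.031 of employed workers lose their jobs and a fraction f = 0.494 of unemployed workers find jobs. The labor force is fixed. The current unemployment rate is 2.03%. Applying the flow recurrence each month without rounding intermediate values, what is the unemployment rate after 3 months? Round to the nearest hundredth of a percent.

Unemployment rate after three months ≈ 5.49%.

With a fixed labor force, u_{t+1} = u_t + s·(1−u_t) − f·u_t = u_t·(1−s−f) + s.
Here 1−s−f = 0.475 and s = 0.031.
u_1 = 0.020300 × 0.475 + 0.031 = 0.040642.
u_2 = 0.040642 × 0.475 + 0.031 = 0.050305.
u_3 = 0.050305 × 0.475 + 0.031 = 0.054895.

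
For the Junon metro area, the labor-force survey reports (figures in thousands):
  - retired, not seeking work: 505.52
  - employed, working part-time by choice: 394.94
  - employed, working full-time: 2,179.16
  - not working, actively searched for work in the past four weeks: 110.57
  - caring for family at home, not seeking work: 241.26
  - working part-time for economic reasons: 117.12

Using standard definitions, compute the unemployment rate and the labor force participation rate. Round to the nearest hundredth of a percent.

Unemployment rate ≈ 3.95%; labor force participation rate ≈ 78.96%.

Employed = 394.94 + 2,179.16 + 117.12 = 2,691.22 thousand (anyone who worked, including part-time for economic reasons, counts as employed).
Unemployed = 110.57 thousand.
Labor force = 2,691.22 + 110.57 = 2,801.79 thousand.
Not in labor force = 505.52 + 241.26 = 746.78 thousand (those not working and not actively searching are outside the labor force).
Civilian working-age population = 2,801.79 + 746.78 = 3,548.57 thousand.
Unemployment rate = 110.57 / 2,801.79 = 3.95%.
Labor force participation rate = 2,801.79 / 3,548.57 = 78.96%.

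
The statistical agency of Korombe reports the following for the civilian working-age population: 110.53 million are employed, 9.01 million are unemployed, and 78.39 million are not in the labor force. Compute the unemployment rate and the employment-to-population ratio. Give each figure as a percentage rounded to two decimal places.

Labor force = employed + unemployed = 110.53 + 9.01 = 119.54 million.
Working-age population = 119.54 + 78.39 = 197.93 million.
Unemployment rate = 9.01 / 119.54 = 7.54%.
Employment-population ratio = 110.53 / 197.93 = 55.84%.

Unemployment rate ≈ 7.54%; employment-population ratio ≈ 55.84%.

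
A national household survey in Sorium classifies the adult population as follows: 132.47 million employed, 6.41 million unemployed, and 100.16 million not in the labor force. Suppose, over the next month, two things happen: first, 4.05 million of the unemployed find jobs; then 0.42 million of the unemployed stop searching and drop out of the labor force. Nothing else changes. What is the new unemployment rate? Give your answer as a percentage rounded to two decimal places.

Initially, labor force = 132.47 + 6.41 = 138.88 million, so u = 6.41/138.88 = 4.62%.
After the first change, unemployed falls and employed rises by 4.05; labor force unchanged → E = 136.52, U = 2.36, labor force = 138.88 million.
After the second change, unemployed and labor force both fall by 0.42 → E = 136.52, U = 1.94, labor force = 138.46 million.
New unemployment rate = 1.94 / 138.46 = 1.40%.

New unemployment rate ≈ 1.40%.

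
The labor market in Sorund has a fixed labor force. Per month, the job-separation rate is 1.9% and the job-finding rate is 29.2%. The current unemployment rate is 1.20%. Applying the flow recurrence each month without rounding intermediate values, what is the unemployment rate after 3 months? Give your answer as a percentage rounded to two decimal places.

Unemployment rate after three months ≈ 4.50%.

With a fixed labor force, u_{t+1} = u_t + s·(1−u_t) − f·u_t = u_t·(1−s−f) + s.
Here 1−s−f = 0.689 and s = 0.019.
u_1 = 0.012000 × 0.689 + 0.019 = 0.027268.
u_2 = 0.027268 × 0.689 + 0.019 = 0.037788.
u_3 = 0.037788 × 0.689 + 0.019 = 0.045036.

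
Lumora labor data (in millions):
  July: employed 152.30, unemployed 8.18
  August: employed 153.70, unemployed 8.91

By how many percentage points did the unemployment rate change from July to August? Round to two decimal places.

The unemployment rate changed by +0.38 percentage points.

July: labor force = 152.30 + 8.18 = 160.48; u = 8.18/160.48 = 5.10%.
August: labor force = 153.70 + 8.91 = 162.61; u = 8.91/162.61 = 5.48%.
Change = 5.48% − 5.10% = +0.38 pp.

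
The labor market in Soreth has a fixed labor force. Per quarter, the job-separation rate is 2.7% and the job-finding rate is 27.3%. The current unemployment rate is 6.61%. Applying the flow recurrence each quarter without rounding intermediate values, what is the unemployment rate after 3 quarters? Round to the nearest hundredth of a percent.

Unemployment rate after three quarters ≈ 8.18%.

With a fixed labor force, u_{t+1} = u_t + s·(1−u_t) − f·u_t = u_t·(1−s−f) + s.
Here 1−s−f = 0.700 and s = 0.027.
u_1 = 0.066100 × 0.700 + 0.027 = 0.073270.
u_2 = 0.073270 × 0.700 + 0.027 = 0.078289.
u_3 = 0.078289 × 0.700 + 0.027 = 0.081802.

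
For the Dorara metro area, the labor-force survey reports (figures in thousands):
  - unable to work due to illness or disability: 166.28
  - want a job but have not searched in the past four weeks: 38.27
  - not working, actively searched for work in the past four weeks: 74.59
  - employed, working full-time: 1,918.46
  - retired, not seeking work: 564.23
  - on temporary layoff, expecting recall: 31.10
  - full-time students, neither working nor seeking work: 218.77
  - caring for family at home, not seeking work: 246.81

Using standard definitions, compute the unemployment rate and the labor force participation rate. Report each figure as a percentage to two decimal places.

Unemployment rate ≈ 5.22%; labor force participation rate ≈ 62.12%.

Employed = 1,918.46 thousand.
Unemployed = 74.59 + 31.10 = 105.69 thousand (jobless and actively searching, or on temporary layoff).
Labor force = 1,918.46 + 105.69 = 2,024.15 thousand.
Not in labor force = 166.28 + 38.27 + 564.23 + 218.77 + 246.81 = 1,234.36 thousand (those not working and not actively searching are outside the labor force — including those who want a job but have given up searching).
Civilian working-age population = 2,024.15 + 1,234.36 = 3,258.51 thousand.
Unemployment rate = 105.69 / 2,024.15 = 5.22%.
Labor force participation rate = 2,024.15 / 3,258.51 = 62.12%.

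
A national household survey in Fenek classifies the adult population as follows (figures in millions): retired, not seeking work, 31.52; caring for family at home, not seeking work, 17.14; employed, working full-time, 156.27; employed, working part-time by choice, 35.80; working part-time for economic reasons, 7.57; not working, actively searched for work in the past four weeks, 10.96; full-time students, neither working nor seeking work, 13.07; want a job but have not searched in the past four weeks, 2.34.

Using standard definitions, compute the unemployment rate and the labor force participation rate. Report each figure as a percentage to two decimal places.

Unemployment rate ≈ 5.20%; labor force participation rate ≈ 76.67%.

Employed = 156.27 + 35.80 + 7.57 = 199.64 million (anyone who worked, including part-time for economic reasons, counts as employed).
Unemployed = 10.96 million.
Labor force = 199.64 + 10.96 = 210.60 million.
Not in labor force = 31.52 + 17.14 + 13.07 + 2.34 = 64.07 million (those not working and not actively searching are outside the labor force — including those who want a job but have given up searching).
Civilian working-age population = 210.60 + 64.07 = 274.67 million.
Unemployment rate = 10.96 / 210.60 = 5.20%.
Labor force participation rate = 210.60 / 274.67 = 76.67%.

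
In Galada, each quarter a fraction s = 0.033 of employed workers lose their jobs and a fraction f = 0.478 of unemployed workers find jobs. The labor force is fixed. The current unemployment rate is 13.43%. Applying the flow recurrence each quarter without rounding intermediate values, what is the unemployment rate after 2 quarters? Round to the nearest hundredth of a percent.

Unemployment rate after two quarters ≈ 8.13%.

With a fixed labor force, u_{t+1} = u_t + s·(1−u_t) − f·u_t = u_t·(1−s−f) + s.
Here 1−s−f = 0.489 and s = 0.033.
u_1 = 0.134300 × 0.489 + 0.033 = 0.098673.
u_2 = 0.098673 × 0.489 + 0.033 = 0.081251.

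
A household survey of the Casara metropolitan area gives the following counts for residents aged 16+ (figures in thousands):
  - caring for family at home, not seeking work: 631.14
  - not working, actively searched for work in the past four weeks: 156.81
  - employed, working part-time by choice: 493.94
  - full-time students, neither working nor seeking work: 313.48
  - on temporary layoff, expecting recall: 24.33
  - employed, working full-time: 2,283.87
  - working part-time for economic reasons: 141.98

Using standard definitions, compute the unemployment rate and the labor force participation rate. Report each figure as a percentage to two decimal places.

Employed = 493.94 + 2,283.87 + 141.98 = 2,919.79 thousand (anyone who worked, including part-time for economic reasons, counts as employed).
Unemployed = 156.81 + 24.33 = 181.14 thousand (jobless and actively searching, or on temporary layoff).
Labor force = 2,919.79 + 181.14 = 3,100.93 thousand.
Not in labor force = 631.14 + 313.48 = 944.62 thousand (those not working and not actively searching are outside the labor force).
Civilian working-age population = 3,100.93 + 944.62 = 4,045.55 thousand.
Unemployment rate = 181.14 / 3,100.93 = 5.84%.
Labor force participation rate = 3,100.93 / 4,045.55 = 76.65%.

Unemployment rate ≈ 5.84%; labor force participation rate ≈ 76.65%.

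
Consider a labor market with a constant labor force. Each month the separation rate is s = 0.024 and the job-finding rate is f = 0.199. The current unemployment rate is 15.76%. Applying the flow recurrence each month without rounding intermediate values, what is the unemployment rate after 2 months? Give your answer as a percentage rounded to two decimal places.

With a fixed labor force, u_{t+1} = u_t + s·(1−u_t) − f·u_t = u_t·(1−s−f) + s.
Here 1−s−f = 0.777 and s = 0.024.
u_1 = 0.157600 × 0.777 + 0.024 = 0.146455.
u_2 = 0.146455 × 0.777 + 0.024 = 0.137796.

Unemployment rate after two months ≈ 13.78%.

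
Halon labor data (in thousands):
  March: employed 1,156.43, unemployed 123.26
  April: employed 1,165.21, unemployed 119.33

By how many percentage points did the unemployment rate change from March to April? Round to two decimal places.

The unemployment rate changed by −0.34 percentage points.

March: labor force = 1,156.43 + 123.26 = 1,279.69; u = 123.26/1,279.69 = 9.63%.
April: labor force = 1,165.21 + 119.33 = 1,284.54; u = 119.33/1,284.54 = 9.29%.
Change = 9.29% − 9.63% = −0.34 pp.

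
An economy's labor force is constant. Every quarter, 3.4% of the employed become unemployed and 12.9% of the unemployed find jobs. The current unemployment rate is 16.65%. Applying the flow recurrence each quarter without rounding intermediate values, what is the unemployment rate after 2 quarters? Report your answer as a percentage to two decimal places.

With a fixed labor force, u_{t+1} = u_t + s·(1−u_t) − f·u_t = u_t·(1−s−f) + s.
Here 1−s−f = 0.837 and s = 0.034.
u_1 = 0.166500 × 0.837 + 0.034 = 0.173361.
u_2 = 0.173361 × 0.837 + 0.034 = 0.179103.

Unemployment rate after two quarters ≈ 17.91%.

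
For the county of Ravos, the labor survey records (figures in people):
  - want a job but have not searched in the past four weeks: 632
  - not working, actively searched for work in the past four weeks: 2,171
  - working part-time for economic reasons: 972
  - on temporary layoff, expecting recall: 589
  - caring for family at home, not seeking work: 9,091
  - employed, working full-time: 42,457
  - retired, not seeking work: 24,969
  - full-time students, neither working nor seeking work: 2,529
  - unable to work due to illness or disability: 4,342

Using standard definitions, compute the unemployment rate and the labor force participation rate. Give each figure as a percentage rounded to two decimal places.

Unemployment rate ≈ 5.98%; labor force participation rate ≈ 52.64%.

Employed = 972 + 42,457 = 43,429 (anyone who worked, including part-time for economic reasons, counts as employed).
Unemployed = 2,171 + 589 = 2,760 (jobless and actively searching, or on temporary layoff).
Labor force = 43,429 + 2,760 = 46,189.
Not in labor force = 632 + 9,091 + 24,969 + 2,529 + 4,342 = 41,563 (those not working and not actively searching are outside the labor force — including those who want a job but have given up searching).
Civilian working-age population = 46,189 + 41,563 = 87,752.
Unemployment rate = 2,760 / 46,189 = 5.98%.
Labor force participation rate = 46,189 / 87,752 = 52.64%.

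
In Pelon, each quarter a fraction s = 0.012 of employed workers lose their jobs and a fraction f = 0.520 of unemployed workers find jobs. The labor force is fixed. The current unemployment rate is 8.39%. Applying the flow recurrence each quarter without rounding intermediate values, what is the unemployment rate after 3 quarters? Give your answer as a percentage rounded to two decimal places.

Unemployment rate after three quarters ≈ 2.88%.

With a fixed labor force, u_{t+1} = u_t + s·(1−u_t) − f·u_t = u_t·(1−s−f) + s.
Here 1−s−f = 0.468 and s = 0.012.
u_1 = 0.083900 × 0.468 + 0.012 = 0.051265.
u_2 = 0.051265 × 0.468 + 0.012 = 0.035992.
u_3 = 0.035992 × 0.468 + 0.012 = 0.028844.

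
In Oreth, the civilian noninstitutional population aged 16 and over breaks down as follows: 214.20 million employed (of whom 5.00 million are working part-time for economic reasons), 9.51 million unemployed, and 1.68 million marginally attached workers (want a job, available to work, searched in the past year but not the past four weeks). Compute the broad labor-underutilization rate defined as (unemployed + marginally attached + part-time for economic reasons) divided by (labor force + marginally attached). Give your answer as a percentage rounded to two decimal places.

Labor force = 214.20 + 9.51 = 223.71 million.
Numerator = 9.51 + 1.68 + 5.00 = 16.19 million.
Denominator = 223.71 + 1.68 = 225.39 million.
Broad rate = 16.19 / 225.39 = 7.18%.

Broad underutilization rate ≈ 7.18%.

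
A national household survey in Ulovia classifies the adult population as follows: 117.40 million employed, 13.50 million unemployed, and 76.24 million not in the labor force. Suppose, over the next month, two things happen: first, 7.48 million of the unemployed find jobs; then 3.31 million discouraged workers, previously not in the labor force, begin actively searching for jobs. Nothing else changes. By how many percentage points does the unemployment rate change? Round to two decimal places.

Initially, labor force = 117.40 + 13.50 = 130.90 million, so u = 13.50/130.90 = 10.31%.
After the first change, unemployed falls and employed rises by 7.48; labor force unchanged → E = 124.88, U = 6.02, labor force = 130.90 million.
After the second change, unemployed and labor force both rise by 3.31 → E = 124.88, U = 9.33, labor force = 134.21 million.
New unemployment rate = 9.33 / 134.21 = 6.95%.
Change = 6.95% − 10.31% = −3.36 percentage points.

The unemployment rate changes by −3.36 percentage points.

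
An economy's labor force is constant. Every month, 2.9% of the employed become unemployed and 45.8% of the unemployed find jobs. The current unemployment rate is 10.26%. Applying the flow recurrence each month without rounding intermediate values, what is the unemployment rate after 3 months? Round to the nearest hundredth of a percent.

With a fixed labor force, u_{t+1} = u_t + s·(1−u_t) − f·u_t = u_t·(1−s−f) + s.
Here 1−s−f = 0.513 and s = 0.029.
u_1 = 0.102600 × 0.513 + 0.029 = 0.081634.
u_2 = 0.081634 × 0.513 + 0.029 = 0.070878.
u_3 = 0.070878 × 0.513 + 0.029 = 0.065360.

Unemployment rate after three months ≈ 6.54%.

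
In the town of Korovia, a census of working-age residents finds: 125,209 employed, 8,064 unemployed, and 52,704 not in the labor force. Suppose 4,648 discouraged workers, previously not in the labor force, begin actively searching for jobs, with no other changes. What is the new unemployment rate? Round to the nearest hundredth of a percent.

Initially, labor force = 125,209 + 8,064 = 133,273, so u = 8,064/133,273 = 6.05%.
After the change, unemployed and labor force both rise by 4,648 → E = 125,209, U = 12,712, labor force = 137,921.
New unemployment rate = 12,712 / 137,921 = 9.22%.

New unemployment rate ≈ 9.22%.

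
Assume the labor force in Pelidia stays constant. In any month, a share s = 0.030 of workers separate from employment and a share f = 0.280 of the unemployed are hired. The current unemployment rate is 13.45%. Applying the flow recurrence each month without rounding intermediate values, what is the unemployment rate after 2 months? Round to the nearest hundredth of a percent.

Unemployment rate after two months ≈ 11.47%.

With a fixed labor force, u_{t+1} = u_t + s·(1−u_t) − f·u_t = u_t·(1−s−f) + s.
Here 1−s−f = 0.690 and s = 0.030.
u_1 = 0.134500 × 0.690 + 0.030 = 0.122805.
u_2 = 0.122805 × 0.690 + 0.030 = 0.114735.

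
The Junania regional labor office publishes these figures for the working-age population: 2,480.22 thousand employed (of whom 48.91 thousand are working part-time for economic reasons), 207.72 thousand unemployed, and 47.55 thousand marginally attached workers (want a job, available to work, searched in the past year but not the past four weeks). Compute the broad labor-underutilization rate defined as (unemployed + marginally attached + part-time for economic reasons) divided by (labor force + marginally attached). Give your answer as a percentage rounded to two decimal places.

Broad underutilization rate ≈ 11.12%.

Labor force = 2,480.22 + 207.72 = 2,687.94 thousand.
Numerator = 207.72 + 47.55 + 48.91 = 304.18 thousand.
Denominator = 2,687.94 + 47.55 = 2,735.49 thousand.
Broad rate = 304.18 / 2,735.49 = 11.12%.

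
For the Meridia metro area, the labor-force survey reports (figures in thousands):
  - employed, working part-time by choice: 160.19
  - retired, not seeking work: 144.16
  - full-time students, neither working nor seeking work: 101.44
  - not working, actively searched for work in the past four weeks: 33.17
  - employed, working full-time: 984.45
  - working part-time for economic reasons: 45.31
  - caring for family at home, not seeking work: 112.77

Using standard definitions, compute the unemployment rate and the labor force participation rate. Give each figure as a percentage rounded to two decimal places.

Unemployment rate ≈ 2.71%; labor force participation rate ≈ 77.34%.

Employed = 160.19 + 984.45 + 45.31 = 1,189.95 thousand (anyone who worked, including part-time for economic reasons, counts as employed).
Unemployed = 33.17 thousand.
Labor force = 1,189.95 + 33.17 = 1,223.12 thousand.
Not in labor force = 144.16 + 101.44 + 112.77 = 358.37 thousand (those not working and not actively searching are outside the labor force).
Civilian working-age population = 1,223.12 + 358.37 = 1,581.49 thousand.
Unemployment rate = 33.17 / 1,223.12 = 2.71%.
Labor force participation rate = 1,223.12 / 1,581.49 = 77.34%.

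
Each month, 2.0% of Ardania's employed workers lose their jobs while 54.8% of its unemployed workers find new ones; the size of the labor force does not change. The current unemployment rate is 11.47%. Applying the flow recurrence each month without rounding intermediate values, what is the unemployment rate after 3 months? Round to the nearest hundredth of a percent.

With a fixed labor force, u_{t+1} = u_t + s·(1−u_t) − f·u_t = u_t·(1−s−f) + s.
Here 1−s−f = 0.432 and s = 0.020.
u_1 = 0.114700 × 0.432 + 0.020 = 0.069550.
u_2 = 0.069550 × 0.432 + 0.020 = 0.050046.
u_3 = 0.050046 × 0.432 + 0.020 = 0.041620.

Unemployment rate after three months ≈ 4.16%.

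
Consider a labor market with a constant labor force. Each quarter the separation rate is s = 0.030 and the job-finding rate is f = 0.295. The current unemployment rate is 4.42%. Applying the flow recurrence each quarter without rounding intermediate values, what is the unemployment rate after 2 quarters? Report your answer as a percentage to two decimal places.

Unemployment rate after two quarters ≈ 7.04%.

With a fixed labor force, u_{t+1} = u_t + s·(1−u_t) − f·u_t = u_t·(1−s−f) + s.
Here 1−s−f = 0.675 and s = 0.030.
u_1 = 0.044200 × 0.675 + 0.030 = 0.059835.
u_2 = 0.059835 × 0.675 + 0.030 = 0.070389.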